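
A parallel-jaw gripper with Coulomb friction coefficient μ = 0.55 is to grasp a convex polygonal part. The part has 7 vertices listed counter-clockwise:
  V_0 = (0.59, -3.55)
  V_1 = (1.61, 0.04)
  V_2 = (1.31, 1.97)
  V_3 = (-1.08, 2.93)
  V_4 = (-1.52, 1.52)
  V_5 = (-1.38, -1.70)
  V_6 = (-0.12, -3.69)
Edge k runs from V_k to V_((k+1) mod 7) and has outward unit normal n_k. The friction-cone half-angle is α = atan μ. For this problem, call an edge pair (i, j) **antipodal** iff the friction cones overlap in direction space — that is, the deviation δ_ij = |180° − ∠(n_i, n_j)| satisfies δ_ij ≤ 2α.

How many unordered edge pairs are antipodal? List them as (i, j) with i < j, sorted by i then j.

α = atan 0.55 = 28.81°;  2α = 57.62°
n_0 = (+0.9619, -0.2733)
n_1 = (+0.9881, +0.1536)
n_2 = (+0.3727, +0.9279)
n_3 = (-0.9546, +0.2979)
n_4 = (-0.9991, -0.0434)
n_5 = (-0.8449, -0.5350)
n_6 = (+0.1935, -0.9811)
  (0,1): δ = 155.30°  ·
  (0,2): δ = 96.02°  ·
  (0,3): δ = 1.47°  ✓
  (0,4): δ = 18.35°  ✓
  (0,5): δ = 48.20°  ✓
  (0,6): δ = 117.02°  ·
  (1,2): δ = 120.72°  ·
  (1,3): δ = 26.17°  ✓
  (1,4): δ = 6.35°  ✓
  (1,5): δ = 23.51°  ✓
  (1,6): δ = 92.32°  ·
  (2,3): δ = 85.45°  ·
  (2,4): δ = 65.63°  ·
  (2,5): δ = 35.78°  ✓
  (2,6): δ = 33.04°  ✓
  (3,4): δ = 160.18°  ·
  (3,5): δ = 130.33°  ·
  (3,6): δ = 61.51°  ·
  (4,5): δ = 150.15°  ·
  (4,6): δ = 81.33°  ·
  (5,6): δ = 111.19°  ·
antipodal pairs: 8

count = 8; pairs: (0,3), (0,4), (0,5), (1,3), (1,4), (1,5), (2,5), (2,6)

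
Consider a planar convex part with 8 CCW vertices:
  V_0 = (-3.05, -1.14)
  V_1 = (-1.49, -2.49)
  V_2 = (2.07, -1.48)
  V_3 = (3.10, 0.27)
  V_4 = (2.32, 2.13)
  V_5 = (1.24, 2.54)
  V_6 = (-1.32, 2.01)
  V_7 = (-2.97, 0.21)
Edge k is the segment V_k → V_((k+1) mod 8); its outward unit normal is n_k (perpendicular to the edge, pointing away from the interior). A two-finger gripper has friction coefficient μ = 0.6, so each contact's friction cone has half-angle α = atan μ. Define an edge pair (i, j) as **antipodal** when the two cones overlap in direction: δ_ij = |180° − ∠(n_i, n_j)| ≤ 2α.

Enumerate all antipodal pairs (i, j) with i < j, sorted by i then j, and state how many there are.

α = atan 0.6 = 30.96°;  2α = 61.93°
n_0 = (-0.6544, -0.7562)
n_1 = (+0.2729, -0.9620)
n_2 = (+0.8618, -0.5072)
n_3 = (+0.9222, +0.3867)
n_4 = (+0.3549, +0.9349)
n_5 = (-0.2027, +0.9792)
n_6 = (-0.7372, +0.6757)
n_7 = (-0.9982, +0.0592)
  (0,1): δ = 123.29°  ·
  (0,2): δ = 79.61°  ·
  (0,3): δ = 26.38°  ✓
  (0,4): δ = 20.08°  ✓
  (0,5): δ = 52.57°  ✓
  (0,6): δ = 88.36°  ·
  (0,7): δ = 127.48°  ·
  (1,2): δ = 136.32°  ·
  (1,3): δ = 83.09°  ·
  (1,4): δ = 36.63°  ✓
  (1,5): δ = 4.14°  ✓
  (1,6): δ = 31.65°  ✓
  (1,7): δ = 70.77°  ·
  (2,3): δ = 126.77°  ·
  (2,4): δ = 80.31°  ·
  (2,5): δ = 47.82°  ✓
  (2,6): δ = 12.03°  ✓
  (2,7): δ = 27.09°  ✓
  (3,4): δ = 133.54°  ·
  (3,5): δ = 101.05°  ·
  (3,6): δ = 65.26°  ·
  (3,7): δ = 26.14°  ✓
  (4,5): δ = 147.51°  ·
  (4,6): δ = 111.72°  ·
  (4,7): δ = 72.60°  ·
  (5,6): δ = 144.21°  ·
  (5,7): δ = 105.09°  ·
  (6,7): δ = 140.88°  ·
antipodal pairs: 10

count = 10; pairs: (0,3), (0,4), (0,5), (1,4), (1,5), (1,6), (2,5), (2,6), (2,7), (3,7)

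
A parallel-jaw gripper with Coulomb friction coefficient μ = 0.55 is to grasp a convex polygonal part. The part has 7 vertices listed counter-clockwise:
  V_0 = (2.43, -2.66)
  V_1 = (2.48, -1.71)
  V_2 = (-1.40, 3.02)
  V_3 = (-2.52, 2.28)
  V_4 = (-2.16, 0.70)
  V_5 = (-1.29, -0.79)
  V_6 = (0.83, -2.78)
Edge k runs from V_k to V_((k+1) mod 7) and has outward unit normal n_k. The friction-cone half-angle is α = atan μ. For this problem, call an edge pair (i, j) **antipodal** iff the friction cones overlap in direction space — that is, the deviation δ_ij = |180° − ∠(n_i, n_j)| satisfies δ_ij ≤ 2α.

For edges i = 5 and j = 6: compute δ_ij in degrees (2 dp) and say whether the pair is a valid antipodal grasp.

δ = 132.52°, invalid

α = atan 0.55 = 28.81°;  2α = 57.62°
edge 5: e_5 = (+2.12, -1.99);  n_5 = (-0.6844, -0.7291)
edge 6: e_6 = (+1.60, +0.12);  n_6 = (+0.0748, -0.9972)
∠(n_5, n_6) = 47.48°
δ = |180° − 47.48°| = 132.52°
132.52° > 2α = 57.62°  →  invalid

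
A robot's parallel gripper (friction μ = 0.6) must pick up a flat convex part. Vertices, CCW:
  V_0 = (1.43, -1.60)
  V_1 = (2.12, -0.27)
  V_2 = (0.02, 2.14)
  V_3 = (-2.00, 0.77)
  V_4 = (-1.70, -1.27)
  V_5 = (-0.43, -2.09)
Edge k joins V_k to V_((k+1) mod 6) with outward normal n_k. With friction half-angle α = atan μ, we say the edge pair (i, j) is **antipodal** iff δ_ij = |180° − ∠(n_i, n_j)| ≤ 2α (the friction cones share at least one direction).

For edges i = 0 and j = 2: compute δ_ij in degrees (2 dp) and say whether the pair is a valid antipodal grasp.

α = atan 0.6 = 30.96°;  2α = 61.93°
edge 0: e_0 = (+0.69, +1.33);  n_0 = (+0.8877, -0.4605)
edge 2: e_2 = (-2.02, -1.37);  n_2 = (-0.5613, +0.8276)
∠(n_0, n_2) = 151.57°
δ = |180° − 151.57°| = 28.43°
28.43° ≤ 2α = 61.93°  →  valid

δ = 28.43°, valid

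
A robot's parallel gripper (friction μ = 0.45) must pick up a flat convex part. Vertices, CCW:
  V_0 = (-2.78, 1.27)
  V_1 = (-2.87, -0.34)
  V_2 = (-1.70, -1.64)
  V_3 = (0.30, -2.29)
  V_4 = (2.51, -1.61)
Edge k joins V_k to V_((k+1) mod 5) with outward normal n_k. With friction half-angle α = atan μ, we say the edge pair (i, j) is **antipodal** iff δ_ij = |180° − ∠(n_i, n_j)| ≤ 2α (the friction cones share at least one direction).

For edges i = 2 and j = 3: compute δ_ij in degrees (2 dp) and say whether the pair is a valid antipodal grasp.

δ = 144.89°, invalid

α = atan 0.45 = 24.23°;  2α = 48.46°
edge 2: e_2 = (+2.00, -0.65);  n_2 = (-0.3091, -0.9510)
edge 3: e_3 = (+2.21, +0.68);  n_3 = (+0.2941, -0.9558)
∠(n_2, n_3) = 35.11°
δ = |180° − 35.11°| = 144.89°
144.89° > 2α = 48.46°  →  invalid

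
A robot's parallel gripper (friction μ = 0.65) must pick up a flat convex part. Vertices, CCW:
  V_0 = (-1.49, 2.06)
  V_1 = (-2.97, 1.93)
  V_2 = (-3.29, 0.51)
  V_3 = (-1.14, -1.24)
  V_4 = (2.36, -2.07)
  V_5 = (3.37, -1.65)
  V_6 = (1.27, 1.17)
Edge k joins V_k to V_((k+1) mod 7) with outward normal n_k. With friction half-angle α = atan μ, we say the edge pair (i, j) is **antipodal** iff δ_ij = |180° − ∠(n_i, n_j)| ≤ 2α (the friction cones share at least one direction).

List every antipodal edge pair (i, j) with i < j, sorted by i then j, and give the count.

count = 10; pairs: (0,2), (0,3), (0,4), (1,4), (1,5), (2,5), (2,6), (3,5), (3,6), (4,6)

α = atan 0.65 = 33.02°;  2α = 66.05°
n_0 = (-0.0875, +0.9962)
n_1 = (-0.9755, +0.2198)
n_2 = (-0.6313, -0.7756)
n_3 = (-0.2307, -0.9730)
n_4 = (+0.3840, -0.9233)
n_5 = (+0.8020, +0.5973)
n_6 = (+0.3069, +0.9517)
  (0,1): δ = 107.72°  ·
  (0,2): δ = 44.16°  ✓
  (0,3): δ = 18.36°  ✓
  (0,4): δ = 17.56°  ✓
  (0,5): δ = 121.65°  ·
  (0,6): δ = 157.11°  ·
  (1,2): δ = 116.44°  ·
  (1,3): δ = 90.64°  ·
  (1,4): δ = 54.72°  ✓
  (1,5): δ = 49.37°  ✓
  (1,6): δ = 84.83°  ·
  (2,3): δ = 154.20°  ·
  (2,4): δ = 118.28°  ·
  (2,5): δ = 14.18°  ✓
  (2,6): δ = 21.27°  ✓
  (3,4): δ = 144.08°  ·
  (3,5): δ = 39.98°  ✓
  (3,6): δ = 4.53°  ✓
  (4,5): δ = 75.91°  ·
  (4,6): δ = 40.45°  ✓
  (5,6): δ = 144.55°  ·
antipodal pairs: 10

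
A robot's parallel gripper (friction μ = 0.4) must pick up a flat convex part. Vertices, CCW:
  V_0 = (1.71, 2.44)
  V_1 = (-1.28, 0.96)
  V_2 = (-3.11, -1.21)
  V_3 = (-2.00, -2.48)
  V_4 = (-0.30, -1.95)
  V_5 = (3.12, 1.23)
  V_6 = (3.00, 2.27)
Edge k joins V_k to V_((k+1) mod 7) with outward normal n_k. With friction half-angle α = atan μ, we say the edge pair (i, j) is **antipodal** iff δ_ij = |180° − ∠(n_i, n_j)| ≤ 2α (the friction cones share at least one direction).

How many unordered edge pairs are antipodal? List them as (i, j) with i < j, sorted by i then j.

count = 7; pairs: (0,3), (0,4), (1,3), (1,4), (2,5), (2,6), (3,6)

α = atan 0.4 = 21.80°;  2α = 43.60°
n_0 = (-0.4436, +0.8962)
n_1 = (-0.7645, +0.6447)
n_2 = (-0.7529, -0.6581)
n_3 = (+0.2976, -0.9547)
n_4 = (+0.6809, -0.7323)
n_5 = (+0.9934, +0.1146)
n_6 = (+0.1307, +0.9914)
  (0,1): δ = 156.48°  ·
  (0,2): δ = 75.18°  ·
  (0,3): δ = 9.02°  ✓
  (0,4): δ = 16.58°  ✓
  (0,5): δ = 70.25°  ·
  (0,6): δ = 146.16°  ·
  (1,2): δ = 98.70°  ·
  (1,3): δ = 32.54°  ✓
  (1,4): δ = 6.94°  ✓
  (1,5): δ = 46.72°  ·
  (1,6): δ = 122.63°  ·
  (2,3): δ = 113.84°  ·
  (2,4): δ = 88.24°  ·
  (2,5): δ = 34.57°  ✓
  (2,6): δ = 41.34°  ✓
  (3,4): δ = 154.40°  ·
  (3,5): δ = 100.73°  ·
  (3,6): δ = 24.82°  ✓
  (4,5): δ = 126.34°  ·
  (4,6): δ = 50.42°  ·
  (5,6): δ = 104.09°  ·
antipodal pairs: 7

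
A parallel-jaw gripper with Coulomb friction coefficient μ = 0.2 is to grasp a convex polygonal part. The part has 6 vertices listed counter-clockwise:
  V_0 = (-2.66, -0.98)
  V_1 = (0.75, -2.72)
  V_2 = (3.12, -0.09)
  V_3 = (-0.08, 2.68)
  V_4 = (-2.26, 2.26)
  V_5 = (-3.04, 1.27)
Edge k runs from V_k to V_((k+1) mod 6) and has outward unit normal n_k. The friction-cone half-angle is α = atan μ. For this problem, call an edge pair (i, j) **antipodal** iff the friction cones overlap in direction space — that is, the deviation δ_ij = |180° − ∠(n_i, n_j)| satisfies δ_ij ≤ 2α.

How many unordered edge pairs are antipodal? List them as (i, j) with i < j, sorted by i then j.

α = atan 0.2 = 11.31°;  2α = 22.62°
n_0 = (-0.4545, -0.8907)
n_1 = (+0.7429, -0.6694)
n_2 = (+0.6545, +0.7561)
n_3 = (-0.1892, +0.9819)
n_4 = (-0.7855, +0.6189)
n_5 = (-0.9860, -0.1665)
  (0,1): δ = 104.99°  ·
  (0,2): δ = 13.85°  ✓
  (0,3): δ = 37.94°  ·
  (0,4): δ = 78.80°  ·
  (0,5): δ = 126.62°  ·
  (1,2): δ = 88.86°  ·
  (1,3): δ = 37.07°  ·
  (1,4): δ = 3.79°  ✓
  (1,5): δ = 51.61°  ·
  (2,3): δ = 128.21°  ·
  (2,4): δ = 87.35°  ·
  (2,5): δ = 39.53°  ·
  (3,4): δ = 139.14°  ·
  (3,5): δ = 91.32°  ·
  (4,5): δ = 132.18°  ·
antipodal pairs: 2

count = 2; pairs: (0,2), (1,4)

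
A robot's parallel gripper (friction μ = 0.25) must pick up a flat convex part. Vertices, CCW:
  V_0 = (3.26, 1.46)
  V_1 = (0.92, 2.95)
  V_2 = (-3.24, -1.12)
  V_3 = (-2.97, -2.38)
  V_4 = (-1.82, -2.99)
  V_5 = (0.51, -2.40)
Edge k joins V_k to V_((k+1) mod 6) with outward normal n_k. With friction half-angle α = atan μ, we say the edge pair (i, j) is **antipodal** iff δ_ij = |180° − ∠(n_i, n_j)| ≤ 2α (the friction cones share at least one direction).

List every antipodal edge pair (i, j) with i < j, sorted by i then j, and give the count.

count = 2; pairs: (0,3), (1,5)

α = atan 0.25 = 14.04°;  2α = 28.07°
n_0 = (+0.5371, +0.8435)
n_1 = (-0.6993, +0.7148)
n_2 = (-0.9778, -0.2095)
n_3 = (-0.4686, -0.8834)
n_4 = (+0.2455, -0.9694)
n_5 = (+0.8144, -0.5802)
  (0,1): δ = 103.14°  ·
  (0,2): δ = 45.42°  ·
  (0,3): δ = 4.54°  ✓
  (0,4): δ = 46.70°  ·
  (0,5): δ = 87.02°  ·
  (1,2): δ = 122.28°  ·
  (1,3): δ = 72.32°  ·
  (1,4): δ = 30.16°  ·
  (1,5): δ = 10.16°  ✓
  (2,3): δ = 130.04°  ·
  (2,4): δ = 87.89°  ·
  (2,5): δ = 47.56°  ·
  (3,4): δ = 137.85°  ·
  (3,5): δ = 97.52°  ·
  (4,5): δ = 139.68°  ·
antipodal pairs: 2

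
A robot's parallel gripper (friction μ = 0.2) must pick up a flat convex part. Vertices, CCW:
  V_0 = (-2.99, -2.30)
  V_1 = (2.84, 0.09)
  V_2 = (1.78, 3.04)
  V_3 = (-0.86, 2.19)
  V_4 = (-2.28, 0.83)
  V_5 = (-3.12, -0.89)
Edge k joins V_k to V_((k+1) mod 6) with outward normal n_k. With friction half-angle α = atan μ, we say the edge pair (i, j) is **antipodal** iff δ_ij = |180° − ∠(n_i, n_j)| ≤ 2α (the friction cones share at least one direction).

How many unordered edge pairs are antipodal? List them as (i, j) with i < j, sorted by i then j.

α = atan 0.2 = 11.31°;  2α = 22.62°
n_0 = (+0.3793, -0.9253)
n_1 = (+0.9411, +0.3382)
n_2 = (-0.3065, +0.9519)
n_3 = (-0.6917, +0.7222)
n_4 = (-0.8986, +0.4388)
n_5 = (-0.9958, -0.0918)
  (0,1): δ = 92.53°  ·
  (0,2): δ = 4.44°  ✓
  (0,3): δ = 21.47°  ✓
  (0,4): δ = 41.68°  ·
  (0,5): δ = 72.98°  ·
  (1,2): δ = 91.92°  ·
  (1,3): δ = 66.00°  ·
  (1,4): δ = 45.79°  ·
  (1,5): δ = 14.50°  ✓
  (2,3): δ = 154.08°  ·
  (2,4): δ = 133.88°  ·
  (2,5): δ = 102.58°  ·
  (3,4): δ = 159.79°  ·
  (3,5): δ = 128.50°  ·
  (4,5): δ = 148.70°  ·
antipodal pairs: 3

count = 3; pairs: (0,2), (0,3), (1,5)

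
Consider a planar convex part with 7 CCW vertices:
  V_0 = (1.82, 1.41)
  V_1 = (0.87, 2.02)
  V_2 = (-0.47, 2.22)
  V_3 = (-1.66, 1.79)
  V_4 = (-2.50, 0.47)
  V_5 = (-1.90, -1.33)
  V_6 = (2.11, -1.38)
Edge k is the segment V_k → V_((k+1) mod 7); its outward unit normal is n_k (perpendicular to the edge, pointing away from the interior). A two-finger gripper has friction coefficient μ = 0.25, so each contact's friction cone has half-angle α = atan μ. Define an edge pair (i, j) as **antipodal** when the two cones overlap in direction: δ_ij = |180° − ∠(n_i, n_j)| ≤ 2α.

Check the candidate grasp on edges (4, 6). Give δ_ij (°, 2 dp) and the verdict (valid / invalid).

α = atan 0.25 = 14.04°;  2α = 28.07°
edge 4: e_4 = (+0.60, -1.80);  n_4 = (-0.9487, -0.3162)
edge 6: e_6 = (-0.29, +2.79);  n_6 = (+0.9946, +0.1034)
∠(n_4, n_6) = 167.50°
δ = |180° − 167.50°| = 12.50°
12.50° ≤ 2α = 28.07°  →  valid

δ = 12.50°, valid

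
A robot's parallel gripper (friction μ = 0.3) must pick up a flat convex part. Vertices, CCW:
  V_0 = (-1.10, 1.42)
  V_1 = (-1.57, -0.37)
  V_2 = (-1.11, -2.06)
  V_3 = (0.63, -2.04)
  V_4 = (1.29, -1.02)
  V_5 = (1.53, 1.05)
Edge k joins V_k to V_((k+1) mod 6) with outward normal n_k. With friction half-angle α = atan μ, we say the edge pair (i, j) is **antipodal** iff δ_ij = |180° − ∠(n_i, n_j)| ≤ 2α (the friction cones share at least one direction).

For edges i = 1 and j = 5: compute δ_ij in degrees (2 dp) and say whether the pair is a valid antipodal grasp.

δ = 66.77°, invalid

α = atan 0.3 = 16.70°;  2α = 33.40°
edge 1: e_1 = (+0.46, -1.69);  n_1 = (-0.9649, -0.2626)
edge 5: e_5 = (-2.63, +0.37);  n_5 = (+0.1393, +0.9902)
∠(n_1, n_5) = 113.23°
δ = |180° − 113.23°| = 66.77°
66.77° > 2α = 33.40°  →  invalid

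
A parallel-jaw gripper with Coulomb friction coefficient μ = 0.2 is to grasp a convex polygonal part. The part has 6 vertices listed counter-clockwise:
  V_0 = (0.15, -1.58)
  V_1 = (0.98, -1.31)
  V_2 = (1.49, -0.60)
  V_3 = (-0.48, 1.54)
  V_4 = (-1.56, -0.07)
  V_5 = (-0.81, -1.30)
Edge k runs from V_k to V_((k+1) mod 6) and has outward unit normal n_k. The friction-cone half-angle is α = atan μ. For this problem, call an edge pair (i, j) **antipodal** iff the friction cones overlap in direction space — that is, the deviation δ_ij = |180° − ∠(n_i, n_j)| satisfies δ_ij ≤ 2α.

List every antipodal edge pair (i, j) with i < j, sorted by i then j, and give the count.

count = 2; pairs: (1,3), (2,4)

α = atan 0.2 = 11.31°;  2α = 22.62°
n_0 = (+0.3093, -0.9509)
n_1 = (+0.8122, -0.5834)
n_2 = (+0.7357, +0.6773)
n_3 = (-0.8305, +0.5571)
n_4 = (-0.8538, -0.5206)
n_5 = (-0.2800, -0.9600)
  (0,1): δ = 143.71°  ·
  (0,2): δ = 65.39°  ·
  (0,3): δ = 38.13°  ·
  (0,4): δ = 103.35°  ·
  (0,5): δ = 145.72°  ·
  (1,2): δ = 101.68°  ·
  (1,3): δ = 1.84°  ✓
  (1,4): δ = 67.06°  ·
  (1,5): δ = 109.43°  ·
  (2,3): δ = 76.49°  ·
  (2,4): δ = 11.26°  ✓
  (2,5): δ = 31.11°  ·
  (3,4): δ = 114.77°  ·
  (3,5): δ = 72.41°  ·
  (4,5): δ = 137.63°  ·
antipodal pairs: 2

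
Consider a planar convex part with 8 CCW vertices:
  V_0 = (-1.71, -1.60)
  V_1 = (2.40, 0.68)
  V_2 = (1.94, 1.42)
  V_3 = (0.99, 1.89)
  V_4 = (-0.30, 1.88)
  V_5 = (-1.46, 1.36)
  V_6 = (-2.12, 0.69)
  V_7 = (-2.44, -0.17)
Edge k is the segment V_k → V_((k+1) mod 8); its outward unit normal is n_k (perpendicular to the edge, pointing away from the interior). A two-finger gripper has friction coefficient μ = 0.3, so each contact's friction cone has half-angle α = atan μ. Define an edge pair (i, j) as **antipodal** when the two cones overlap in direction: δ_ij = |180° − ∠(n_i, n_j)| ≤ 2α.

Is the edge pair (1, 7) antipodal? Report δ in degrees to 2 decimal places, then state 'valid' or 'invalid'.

α = atan 0.3 = 16.70°;  2α = 33.40°
edge 1: e_1 = (-0.46, +0.74);  n_1 = (+0.8493, +0.5279)
edge 7: e_7 = (+0.73, -1.43);  n_7 = (-0.8907, -0.4547)
∠(n_1, n_7) = 175.18°
δ = |180° − 175.18°| = 4.82°
4.82° ≤ 2α = 33.40°  →  valid

δ = 4.82°, valid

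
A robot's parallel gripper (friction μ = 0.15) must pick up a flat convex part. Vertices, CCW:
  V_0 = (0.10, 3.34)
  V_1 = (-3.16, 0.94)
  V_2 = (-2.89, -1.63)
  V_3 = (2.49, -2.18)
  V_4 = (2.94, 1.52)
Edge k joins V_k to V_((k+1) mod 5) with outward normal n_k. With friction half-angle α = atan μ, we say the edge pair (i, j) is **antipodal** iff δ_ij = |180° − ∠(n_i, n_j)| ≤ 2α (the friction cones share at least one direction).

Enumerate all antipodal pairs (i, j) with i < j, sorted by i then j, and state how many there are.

count = 1; pairs: (1,3)

α = atan 0.15 = 8.53°;  2α = 17.06°
n_0 = (-0.5929, +0.8053)
n_1 = (-0.9945, -0.1045)
n_2 = (-0.1017, -0.9948)
n_3 = (+0.9927, -0.1207)
n_4 = (+0.5396, +0.8419)
  (0,1): δ = 120.36°  ·
  (0,2): δ = 42.20°  ·
  (0,3): δ = 46.71°  ·
  (0,4): δ = 110.99°  ·
  (1,2): δ = 101.83°  ·
  (1,3): δ = 12.93°  ✓
  (1,4): δ = 51.35°  ·
  (2,3): δ = 91.10°  ·
  (2,4): δ = 26.82°  ·
  (3,4): δ = 115.72°  ·
antipodal pairs: 1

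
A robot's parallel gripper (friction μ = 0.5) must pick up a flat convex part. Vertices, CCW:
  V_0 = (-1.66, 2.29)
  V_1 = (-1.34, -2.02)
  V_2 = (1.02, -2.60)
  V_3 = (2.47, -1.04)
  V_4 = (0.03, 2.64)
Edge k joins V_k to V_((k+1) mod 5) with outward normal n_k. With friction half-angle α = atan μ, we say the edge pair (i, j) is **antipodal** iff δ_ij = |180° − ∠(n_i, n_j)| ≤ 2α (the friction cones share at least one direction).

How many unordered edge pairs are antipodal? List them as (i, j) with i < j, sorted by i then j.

α = atan 0.5 = 26.57°;  2α = 53.13°
n_0 = (-0.9973, -0.0740)
n_1 = (-0.2387, -0.9711)
n_2 = (+0.7325, -0.6808)
n_3 = (+0.8334, +0.5526)
n_4 = (-0.2028, +0.9792)
  (0,1): δ = 108.05°  ·
  (0,2): δ = 47.15°  ✓
  (0,3): δ = 29.30°  ✓
  (0,4): δ = 97.45°  ·
  (1,2): δ = 119.10°  ·
  (1,3): δ = 42.65°  ✓
  (1,4): δ = 25.51°  ✓
  (2,3): δ = 103.55°  ·
  (2,4): δ = 35.39°  ✓
  (3,4): δ = 111.85°  ·
antipodal pairs: 5

count = 5; pairs: (0,2), (0,3), (1,3), (1,4), (2,4)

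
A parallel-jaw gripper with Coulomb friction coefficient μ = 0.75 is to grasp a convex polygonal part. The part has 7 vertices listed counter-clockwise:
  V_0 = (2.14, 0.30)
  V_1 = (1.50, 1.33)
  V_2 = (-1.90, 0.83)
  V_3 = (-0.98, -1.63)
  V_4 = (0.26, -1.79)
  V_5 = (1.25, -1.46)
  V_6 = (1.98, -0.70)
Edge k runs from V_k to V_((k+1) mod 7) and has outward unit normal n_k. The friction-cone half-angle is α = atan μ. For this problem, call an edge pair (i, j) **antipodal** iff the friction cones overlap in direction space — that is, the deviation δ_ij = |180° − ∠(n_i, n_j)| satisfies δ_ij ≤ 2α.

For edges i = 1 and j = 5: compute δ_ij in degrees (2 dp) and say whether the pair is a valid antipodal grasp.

α = atan 0.75 = 36.87°;  2α = 73.74°
edge 1: e_1 = (-3.40, -0.50);  n_1 = (-0.1455, +0.9894)
edge 5: e_5 = (+0.73, +0.76);  n_5 = (+0.7212, -0.6927)
∠(n_1, n_5) = 142.21°
δ = |180° − 142.21°| = 37.79°
37.79° ≤ 2α = 73.74°  →  valid

δ = 37.79°, valid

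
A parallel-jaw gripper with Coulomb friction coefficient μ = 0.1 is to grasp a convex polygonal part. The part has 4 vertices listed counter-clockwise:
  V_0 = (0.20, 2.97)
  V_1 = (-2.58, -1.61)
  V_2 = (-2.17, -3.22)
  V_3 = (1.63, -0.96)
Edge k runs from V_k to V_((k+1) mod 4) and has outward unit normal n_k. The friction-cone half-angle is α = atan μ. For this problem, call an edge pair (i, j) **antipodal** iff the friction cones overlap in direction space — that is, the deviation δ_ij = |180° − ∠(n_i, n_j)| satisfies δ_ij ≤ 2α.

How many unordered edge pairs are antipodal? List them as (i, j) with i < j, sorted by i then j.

count = 1; pairs: (1,3)

α = atan 0.1 = 5.71°;  2α = 11.42°
n_0 = (-0.8548, +0.5189)
n_1 = (-0.9691, -0.2468)
n_2 = (+0.5112, -0.8595)
n_3 = (+0.9397, +0.3419)
  (0,1): δ = 134.46°  ·
  (0,2): δ = 28.00°  ·
  (0,3): δ = 51.25°  ·
  (1,2): δ = 73.55°  ·
  (1,3): δ = 5.71°  ✓
  (2,3): δ = 100.75°  ·
antipodal pairs: 1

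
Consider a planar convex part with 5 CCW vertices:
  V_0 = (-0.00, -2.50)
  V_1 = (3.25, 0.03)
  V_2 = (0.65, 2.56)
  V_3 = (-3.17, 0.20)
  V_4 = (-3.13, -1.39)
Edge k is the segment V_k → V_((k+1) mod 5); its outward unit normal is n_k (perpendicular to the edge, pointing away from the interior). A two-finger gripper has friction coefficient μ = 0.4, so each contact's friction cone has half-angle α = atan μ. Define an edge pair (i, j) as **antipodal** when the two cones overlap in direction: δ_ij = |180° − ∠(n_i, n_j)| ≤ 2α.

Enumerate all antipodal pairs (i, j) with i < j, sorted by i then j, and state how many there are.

count = 2; pairs: (0,2), (1,4)

α = atan 0.4 = 21.80°;  2α = 43.60°
n_0 = (+0.6143, -0.7891)
n_1 = (+0.6974, +0.7167)
n_2 = (-0.5256, +0.8507)
n_3 = (-0.9997, -0.0251)
n_4 = (-0.3342, -0.9425)
  (0,1): δ = 82.12°  ·
  (0,2): δ = 6.19°  ✓
  (0,3): δ = 53.54°  ·
  (0,4): δ = 122.57°  ·
  (1,2): δ = 104.07°  ·
  (1,3): δ = 44.34°  ·
  (1,4): δ = 24.69°  ✓
  (2,3): δ = 120.27°  ·
  (2,4): δ = 51.23°  ·
  (3,4): δ = 110.97°  ·
antipodal pairs: 2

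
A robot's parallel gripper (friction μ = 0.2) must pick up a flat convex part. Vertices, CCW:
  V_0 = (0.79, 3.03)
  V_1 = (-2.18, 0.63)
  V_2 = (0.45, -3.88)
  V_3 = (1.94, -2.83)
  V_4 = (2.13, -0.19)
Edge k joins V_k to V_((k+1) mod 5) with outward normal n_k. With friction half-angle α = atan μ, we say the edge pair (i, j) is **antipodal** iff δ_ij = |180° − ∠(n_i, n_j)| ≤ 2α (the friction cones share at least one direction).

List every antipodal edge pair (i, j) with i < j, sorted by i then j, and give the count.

α = atan 0.2 = 11.31°;  2α = 22.62°
n_0 = (-0.6285, +0.7778)
n_1 = (-0.8638, -0.5038)
n_2 = (+0.5760, -0.8174)
n_3 = (+0.9974, -0.0718)
n_4 = (+0.9232, +0.3842)
  (0,1): δ = 98.69°  ·
  (0,2): δ = 3.77°  ✓
  (0,3): δ = 46.94°  ·
  (0,4): δ = 73.65°  ·
  (1,2): δ = 85.08°  ·
  (1,3): δ = 34.36°  ·
  (1,4): δ = 7.65°  ✓
  (2,3): δ = 129.29°  ·
  (2,4): δ = 102.58°  ·
  (3,4): δ = 153.29°  ·
antipodal pairs: 2

count = 2; pairs: (0,2), (1,4)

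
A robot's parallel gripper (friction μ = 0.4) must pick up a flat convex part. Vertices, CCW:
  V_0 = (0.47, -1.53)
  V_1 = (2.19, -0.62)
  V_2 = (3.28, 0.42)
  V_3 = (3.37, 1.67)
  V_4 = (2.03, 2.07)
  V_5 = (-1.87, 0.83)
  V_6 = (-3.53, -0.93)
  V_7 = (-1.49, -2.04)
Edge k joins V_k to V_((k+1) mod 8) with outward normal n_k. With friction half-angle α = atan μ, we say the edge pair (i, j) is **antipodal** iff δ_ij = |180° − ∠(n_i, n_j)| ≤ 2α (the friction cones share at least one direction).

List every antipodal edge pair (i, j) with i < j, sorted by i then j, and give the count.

count = 9; pairs: (0,4), (0,5), (1,4), (1,5), (2,5), (3,6), (3,7), (4,7), (5,7)

α = atan 0.4 = 21.80°;  2α = 43.60°
n_0 = (+0.4677, -0.8839)
n_1 = (+0.6903, -0.7235)
n_2 = (+0.9974, -0.0718)
n_3 = (+0.2860, +0.9582)
n_4 = (-0.3030, +0.9530)
n_5 = (-0.7275, +0.6861)
n_6 = (-0.4779, -0.8784)
n_7 = (+0.2518, -0.9678)
  (0,1): δ = 164.23°  ·
  (0,2): δ = 122.00°  ·
  (0,3): δ = 44.50°  ·
  (0,4): δ = 10.24°  ✓
  (0,5): δ = 18.79°  ✓
  (0,6): δ = 123.57°  ·
  (0,7): δ = 166.70°  ·
  (1,2): δ = 137.77°  ·
  (1,3): δ = 60.28°  ·
  (1,4): δ = 26.02°  ✓
  (1,5): δ = 3.02°  ✓
  (1,6): δ = 107.79°  ·
  (1,7): δ = 150.93°  ·
  (2,3): δ = 102.50°  ·
  (2,4): δ = 68.24°  ·
  (2,5): δ = 39.21°  ✓
  (2,6): δ = 65.57°  ·
  (2,7): δ = 108.70°  ·
  (3,4): δ = 145.74°  ·
  (3,5): δ = 116.70°  ·
  (3,6): δ = 11.93°  ✓
  (3,7): δ = 31.21°  ✓
  (4,5): δ = 150.96°  ·
  (4,6): δ = 46.19°  ·
  (4,7): δ = 3.05°  ✓
  (5,6): δ = 75.23°  ·
  (5,7): δ = 32.09°  ✓
  (6,7): δ = 136.86°  ·
antipodal pairs: 9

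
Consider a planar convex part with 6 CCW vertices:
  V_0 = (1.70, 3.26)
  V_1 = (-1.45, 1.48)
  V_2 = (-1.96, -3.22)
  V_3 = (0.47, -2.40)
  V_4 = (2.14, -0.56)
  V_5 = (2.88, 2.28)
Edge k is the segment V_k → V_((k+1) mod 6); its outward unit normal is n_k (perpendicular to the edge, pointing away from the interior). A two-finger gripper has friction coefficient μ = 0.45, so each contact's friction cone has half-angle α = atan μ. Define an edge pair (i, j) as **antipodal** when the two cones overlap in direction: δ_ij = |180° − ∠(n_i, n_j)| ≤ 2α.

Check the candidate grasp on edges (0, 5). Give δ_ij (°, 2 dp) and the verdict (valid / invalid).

α = atan 0.45 = 24.23°;  2α = 48.46°
edge 0: e_0 = (-3.15, -1.78);  n_0 = (-0.4920, +0.8706)
edge 5: e_5 = (-1.18, +0.98);  n_5 = (+0.6389, +0.7693)
∠(n_0, n_5) = 69.18°
δ = |180° − 69.18°| = 110.82°
110.82° > 2α = 48.46°  →  invalid

δ = 110.82°, invalid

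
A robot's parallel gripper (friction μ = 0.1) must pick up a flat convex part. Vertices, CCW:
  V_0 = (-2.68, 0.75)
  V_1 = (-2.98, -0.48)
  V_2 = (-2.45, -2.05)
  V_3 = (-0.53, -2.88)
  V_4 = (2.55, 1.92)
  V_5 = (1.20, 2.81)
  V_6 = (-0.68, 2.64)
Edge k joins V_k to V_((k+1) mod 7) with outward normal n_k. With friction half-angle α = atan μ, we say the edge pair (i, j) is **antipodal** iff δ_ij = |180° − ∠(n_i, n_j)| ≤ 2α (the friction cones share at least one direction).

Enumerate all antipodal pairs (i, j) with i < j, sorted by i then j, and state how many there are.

count = 1; pairs: (2,4)

α = atan 0.1 = 5.71°;  2α = 11.42°
n_0 = (-0.9715, +0.2370)
n_1 = (-0.9475, -0.3198)
n_2 = (-0.3968, -0.9179)
n_3 = (+0.8416, -0.5400)
n_4 = (+0.5504, +0.8349)
n_5 = (-0.0901, +0.9959)
n_6 = (-0.6868, +0.7268)
  (0,1): δ = 147.64°  ·
  (0,2): δ = 99.67°  ·
  (0,3): δ = 18.98°  ·
  (0,4): δ = 70.31°  ·
  (0,5): δ = 108.87°  ·
  (0,6): δ = 147.09°  ·
  (1,2): δ = 132.03°  ·
  (1,3): δ = 51.34°  ·
  (1,4): δ = 37.95°  ·
  (1,5): δ = 76.51°  ·
  (1,6): δ = 114.73°  ·
  (2,3): δ = 99.31°  ·
  (2,4): δ = 10.02°  ✓
  (2,5): δ = 28.55°  ·
  (2,6): δ = 66.76°  ·
  (3,4): δ = 90.71°  ·
  (3,5): δ = 52.15°  ·
  (3,6): δ = 13.93°  ·
  (4,5): δ = 141.44°  ·
  (4,6): δ = 103.22°  ·
  (5,6): δ = 141.79°  ·
antipodal pairs: 1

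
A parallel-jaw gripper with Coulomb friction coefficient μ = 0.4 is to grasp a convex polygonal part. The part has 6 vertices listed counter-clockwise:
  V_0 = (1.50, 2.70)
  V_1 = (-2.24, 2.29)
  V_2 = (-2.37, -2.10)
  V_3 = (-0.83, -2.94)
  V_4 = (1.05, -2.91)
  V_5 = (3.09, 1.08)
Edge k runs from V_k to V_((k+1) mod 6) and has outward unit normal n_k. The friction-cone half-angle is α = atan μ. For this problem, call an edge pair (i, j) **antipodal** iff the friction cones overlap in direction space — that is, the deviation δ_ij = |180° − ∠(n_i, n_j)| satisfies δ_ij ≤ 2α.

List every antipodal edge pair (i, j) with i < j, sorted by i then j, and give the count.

α = atan 0.4 = 21.80°;  2α = 43.60°
n_0 = (-0.1090, +0.9940)
n_1 = (-0.9996, +0.0296)
n_2 = (-0.4789, -0.8779)
n_3 = (+0.0160, -0.9999)
n_4 = (+0.8904, -0.4552)
n_5 = (+0.7137, +0.7005)
  (0,1): δ = 97.95°  ·
  (0,2): δ = 34.87°  ✓
  (0,3): δ = 5.34°  ✓
  (0,4): δ = 56.66°  ·
  (0,5): δ = 128.21°  ·
  (1,2): δ = 116.91°  ·
  (1,3): δ = 87.39°  ·
  (1,4): δ = 25.38°  ✓
  (1,5): δ = 46.16°  ·
  (2,3): δ = 150.48°  ·
  (2,4): δ = 88.47°  ·
  (2,5): δ = 16.92°  ✓
  (3,4): δ = 117.99°  ·
  (3,5): δ = 46.45°  ·
  (4,5): δ = 108.46°  ·
antipodal pairs: 4

count = 4; pairs: (0,2), (0,3), (1,4), (2,5)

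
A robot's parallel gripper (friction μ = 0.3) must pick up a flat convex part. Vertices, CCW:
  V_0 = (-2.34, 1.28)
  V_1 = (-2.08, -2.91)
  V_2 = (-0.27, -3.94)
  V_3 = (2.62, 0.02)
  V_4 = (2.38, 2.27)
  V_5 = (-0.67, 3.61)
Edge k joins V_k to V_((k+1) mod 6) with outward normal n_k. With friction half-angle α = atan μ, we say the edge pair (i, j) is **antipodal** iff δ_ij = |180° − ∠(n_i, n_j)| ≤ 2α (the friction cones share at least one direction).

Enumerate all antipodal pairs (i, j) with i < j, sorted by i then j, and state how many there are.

α = atan 0.3 = 16.70°;  2α = 33.40°
n_0 = (-0.9981, -0.0619)
n_1 = (-0.4946, -0.8691)
n_2 = (+0.8078, -0.5895)
n_3 = (+0.9944, +0.1061)
n_4 = (+0.4022, +0.9155)
n_5 = (-0.8128, +0.5826)
  (0,1): δ = 123.19°  ·
  (0,2): δ = 39.67°  ·
  (0,3): δ = 2.54°  ✓
  (0,4): δ = 62.73°  ·
  (0,5): δ = 140.82°  ·
  (1,2): δ = 96.48°  ·
  (1,3): δ = 54.27°  ·
  (1,4): δ = 5.92°  ✓
  (1,5): δ = 84.01°  ·
  (2,3): δ = 137.79°  ·
  (2,4): δ = 77.60°  ·
  (2,5): δ = 0.49°  ✓
  (3,4): δ = 119.81°  ·
  (3,5): δ = 41.72°  ·
  (4,5): δ = 101.91°  ·
antipodal pairs: 3

count = 3; pairs: (0,3), (1,4), (2,5)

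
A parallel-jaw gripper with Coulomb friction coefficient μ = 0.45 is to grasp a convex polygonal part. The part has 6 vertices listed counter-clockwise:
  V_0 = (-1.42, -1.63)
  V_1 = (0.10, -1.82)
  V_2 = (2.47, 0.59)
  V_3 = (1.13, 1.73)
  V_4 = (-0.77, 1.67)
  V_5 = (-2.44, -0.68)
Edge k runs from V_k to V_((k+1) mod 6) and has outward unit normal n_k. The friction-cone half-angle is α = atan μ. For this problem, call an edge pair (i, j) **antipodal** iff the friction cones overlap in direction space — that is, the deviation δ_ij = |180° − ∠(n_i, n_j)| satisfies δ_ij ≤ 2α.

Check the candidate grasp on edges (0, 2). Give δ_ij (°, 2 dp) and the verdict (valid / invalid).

δ = 33.26°, valid

α = atan 0.45 = 24.23°;  2α = 48.46°
edge 0: e_0 = (+1.52, -0.19);  n_0 = (-0.1240, -0.9923)
edge 2: e_2 = (-1.34, +1.14);  n_2 = (+0.6480, +0.7617)
∠(n_0, n_2) = 146.74°
δ = |180° − 146.74°| = 33.26°
33.26° ≤ 2α = 48.46°  →  valid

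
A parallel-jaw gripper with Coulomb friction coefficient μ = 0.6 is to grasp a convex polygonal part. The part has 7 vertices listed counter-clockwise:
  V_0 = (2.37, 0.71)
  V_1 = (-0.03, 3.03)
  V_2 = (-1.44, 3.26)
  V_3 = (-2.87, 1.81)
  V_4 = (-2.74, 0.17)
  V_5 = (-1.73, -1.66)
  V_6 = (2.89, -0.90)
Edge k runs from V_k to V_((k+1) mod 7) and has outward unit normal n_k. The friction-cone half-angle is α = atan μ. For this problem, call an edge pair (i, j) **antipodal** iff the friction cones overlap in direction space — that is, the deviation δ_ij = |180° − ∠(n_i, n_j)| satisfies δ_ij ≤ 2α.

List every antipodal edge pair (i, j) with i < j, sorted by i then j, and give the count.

α = atan 0.6 = 30.96°;  2α = 61.93°
n_0 = (+0.6950, +0.7190)
n_1 = (+0.1610, +0.9870)
n_2 = (-0.7120, +0.7022)
n_3 = (-0.9969, -0.0790)
n_4 = (-0.8755, -0.4832)
n_5 = (+0.1623, -0.9867)
n_6 = (+0.9516, +0.3073)
  (0,1): δ = 145.24°  ·
  (0,2): δ = 90.57°  ·
  (0,3): δ = 41.44°  ✓
  (0,4): δ = 17.08°  ✓
  (0,5): δ = 53.37°  ✓
  (0,6): δ = 151.93°  ·
  (1,2): δ = 125.34°  ·
  (1,3): δ = 76.20°  ·
  (1,4): δ = 51.84°  ✓
  (1,5): δ = 18.61°  ✓
  (1,6): δ = 117.16°  ·
  (2,3): δ = 130.87°  ·
  (2,4): δ = 106.50°  ·
  (2,5): δ = 36.06°  ✓
  (2,6): δ = 62.50°  ·
  (3,4): δ = 155.64°  ·
  (3,5): δ = 85.19°  ·
  (3,6): δ = 13.37°  ✓
  (4,5): δ = 109.55°  ·
  (4,6): δ = 11.00°  ✓
  (5,6): δ = 81.44°  ·
antipodal pairs: 8

count = 8; pairs: (0,3), (0,4), (0,5), (1,4), (1,5), (2,5), (3,6), (4,6)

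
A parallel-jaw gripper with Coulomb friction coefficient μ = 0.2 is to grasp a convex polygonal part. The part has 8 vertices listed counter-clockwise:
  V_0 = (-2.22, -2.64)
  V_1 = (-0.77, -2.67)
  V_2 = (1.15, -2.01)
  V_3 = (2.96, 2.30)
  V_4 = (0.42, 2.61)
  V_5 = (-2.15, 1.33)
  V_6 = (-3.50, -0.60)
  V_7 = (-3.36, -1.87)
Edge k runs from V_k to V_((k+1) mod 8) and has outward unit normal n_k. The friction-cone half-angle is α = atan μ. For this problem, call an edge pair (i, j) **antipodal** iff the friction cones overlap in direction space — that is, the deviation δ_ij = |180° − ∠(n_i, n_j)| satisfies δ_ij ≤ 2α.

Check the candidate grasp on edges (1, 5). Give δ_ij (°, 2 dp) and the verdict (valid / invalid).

δ = 36.06°, invalid

α = atan 0.2 = 11.31°;  2α = 22.62°
edge 1: e_1 = (+1.92, +0.66);  n_1 = (+0.3251, -0.9457)
edge 5: e_5 = (-1.35, -1.93);  n_5 = (-0.8194, +0.5732)
∠(n_1, n_5) = 143.94°
δ = |180° − 143.94°| = 36.06°
36.06° > 2α = 22.62°  →  invalid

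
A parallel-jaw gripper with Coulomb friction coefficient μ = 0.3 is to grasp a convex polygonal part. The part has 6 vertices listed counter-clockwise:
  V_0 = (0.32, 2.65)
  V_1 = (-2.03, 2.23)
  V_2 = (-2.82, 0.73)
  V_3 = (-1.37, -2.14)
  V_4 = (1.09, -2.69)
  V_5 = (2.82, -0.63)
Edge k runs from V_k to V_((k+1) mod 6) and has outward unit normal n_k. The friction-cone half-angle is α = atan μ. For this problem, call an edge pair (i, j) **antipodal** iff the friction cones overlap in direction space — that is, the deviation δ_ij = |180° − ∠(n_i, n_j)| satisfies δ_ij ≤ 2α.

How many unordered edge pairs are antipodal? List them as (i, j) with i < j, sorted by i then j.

α = atan 0.3 = 16.70°;  2α = 33.40°
n_0 = (-0.1759, +0.9844)
n_1 = (-0.8848, +0.4660)
n_2 = (-0.8926, -0.4509)
n_3 = (-0.2182, -0.9759)
n_4 = (+0.7658, -0.6431)
n_5 = (+0.7953, +0.6062)
  (0,1): δ = 127.91°  ·
  (0,2): δ = 73.33°  ·
  (0,3): δ = 22.74°  ✓
  (0,4): δ = 39.84°  ·
  (0,5): δ = 117.18°  ·
  (1,2): δ = 125.42°  ·
  (1,3): δ = 74.83°  ·
  (1,4): δ = 12.25°  ✓
  (1,5): δ = 65.09°  ·
  (2,3): δ = 129.41°  ·
  (2,4): δ = 66.83°  ·
  (2,5): δ = 10.51°  ✓
  (3,4): δ = 117.42°  ·
  (3,5): δ = 40.08°  ·
  (4,5): δ = 102.66°  ·
antipodal pairs: 3

count = 3; pairs: (0,3), (1,4), (2,5)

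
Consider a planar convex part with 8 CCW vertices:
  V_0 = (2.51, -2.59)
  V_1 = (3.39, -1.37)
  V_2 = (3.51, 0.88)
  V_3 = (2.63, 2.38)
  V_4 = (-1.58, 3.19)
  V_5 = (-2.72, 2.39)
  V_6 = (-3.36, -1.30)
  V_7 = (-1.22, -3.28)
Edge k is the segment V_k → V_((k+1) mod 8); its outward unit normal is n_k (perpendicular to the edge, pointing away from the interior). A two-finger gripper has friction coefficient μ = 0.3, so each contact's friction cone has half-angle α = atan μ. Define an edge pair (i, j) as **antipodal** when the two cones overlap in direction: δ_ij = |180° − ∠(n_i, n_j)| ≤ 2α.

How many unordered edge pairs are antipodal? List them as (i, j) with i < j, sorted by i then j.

α = atan 0.3 = 16.70°;  2α = 33.40°
n_0 = (+0.8110, -0.5850)
n_1 = (+0.9986, -0.0533)
n_2 = (+0.8625, +0.5060)
n_3 = (+0.1889, +0.9820)
n_4 = (-0.5744, +0.8186)
n_5 = (-0.9853, +0.1709)
n_6 = (-0.6791, -0.7340)
n_7 = (+0.1819, -0.9833)
  (0,1): δ = 147.25°  ·
  (0,2): δ = 113.80°  ·
  (0,3): δ = 65.09°  ·
  (0,4): δ = 19.14°  ✓
  (0,5): δ = 25.96°  ✓
  (0,6): δ = 83.03°  ·
  (0,7): δ = 136.28°  ·
  (1,2): δ = 146.55°  ·
  (1,3): δ = 97.84°  ·
  (1,4): δ = 51.89°  ·
  (1,5): δ = 6.79°  ✓
  (1,6): δ = 50.28°  ·
  (1,7): δ = 103.53°  ·
  (2,3): δ = 131.29°  ·
  (2,4): δ = 85.34°  ·
  (2,5): δ = 40.24°  ·
  (2,6): δ = 16.83°  ✓
  (2,7): δ = 70.08°  ·
  (3,4): δ = 134.05°  ·
  (3,5): δ = 88.95°  ·
  (3,6): δ = 31.89°  ✓
  (3,7): δ = 21.37°  ✓
  (4,5): δ = 134.90°  ·
  (4,6): δ = 77.84°  ·
  (4,7): δ = 24.58°  ✓
  (5,6): δ = 122.94°  ·
  (5,7): δ = 69.68°  ·
  (6,7): δ = 126.74°  ·
antipodal pairs: 7

count = 7; pairs: (0,4), (0,5), (1,5), (2,6), (3,6), (3,7), (4,7)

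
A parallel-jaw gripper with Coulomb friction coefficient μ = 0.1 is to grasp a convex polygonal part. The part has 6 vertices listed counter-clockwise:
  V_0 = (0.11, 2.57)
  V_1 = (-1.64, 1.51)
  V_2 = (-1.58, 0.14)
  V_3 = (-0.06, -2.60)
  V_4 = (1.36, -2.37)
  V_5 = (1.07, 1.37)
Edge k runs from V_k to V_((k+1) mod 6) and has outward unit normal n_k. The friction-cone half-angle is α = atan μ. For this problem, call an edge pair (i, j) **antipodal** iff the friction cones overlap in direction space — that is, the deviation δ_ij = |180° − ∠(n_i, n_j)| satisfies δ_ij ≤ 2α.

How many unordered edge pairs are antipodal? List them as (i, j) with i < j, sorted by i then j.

count = 2; pairs: (1,4), (2,5)

α = atan 0.1 = 5.71°;  2α = 11.42°
n_0 = (-0.5181, +0.8553)
n_1 = (-0.9990, -0.0438)
n_2 = (-0.8745, -0.4851)
n_3 = (+0.1599, -0.9871)
n_4 = (+0.9970, +0.0773)
n_5 = (+0.7809, +0.6247)
  (0,1): δ = 118.70°  ·
  (0,2): δ = 92.18°  ·
  (0,3): δ = 22.00°  ·
  (0,4): δ = 63.23°  ·
  (0,5): δ = 97.46°  ·
  (1,2): δ = 153.49°  ·
  (1,3): δ = 83.31°  ·
  (1,4): δ = 1.93°  ✓
  (1,5): δ = 36.15°  ·
  (2,3): δ = 109.82°  ·
  (2,4): δ = 24.59°  ·
  (2,5): δ = 9.64°  ✓
  (3,4): δ = 94.77°  ·
  (3,5): δ = 60.54°  ·
  (4,5): δ = 145.77°  ·
antipodal pairs: 2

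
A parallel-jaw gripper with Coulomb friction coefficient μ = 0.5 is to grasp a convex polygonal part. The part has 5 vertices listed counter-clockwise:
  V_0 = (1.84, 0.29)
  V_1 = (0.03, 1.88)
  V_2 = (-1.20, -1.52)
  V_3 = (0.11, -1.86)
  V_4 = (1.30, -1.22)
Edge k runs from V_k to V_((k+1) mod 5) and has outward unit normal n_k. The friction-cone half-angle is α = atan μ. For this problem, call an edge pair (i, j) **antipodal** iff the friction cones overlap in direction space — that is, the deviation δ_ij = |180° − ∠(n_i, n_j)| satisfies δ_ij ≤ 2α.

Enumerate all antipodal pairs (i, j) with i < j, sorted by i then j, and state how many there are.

α = atan 0.5 = 26.57°;  2α = 53.13°
n_0 = (+0.6600, +0.7513)
n_1 = (-0.9404, +0.3402)
n_2 = (-0.2512, -0.9679)
n_3 = (+0.4737, -0.8807)
n_4 = (+0.9416, -0.3367)
  (0,1): δ = 68.59°  ·
  (0,2): δ = 26.75°  ✓
  (0,3): δ = 69.57°  ·
  (0,4): δ = 111.62°  ·
  (1,2): δ = 84.66°  ·
  (1,3): δ = 41.84°  ✓
  (1,4): δ = 0.21°  ✓
  (2,3): δ = 137.18°  ·
  (2,4): δ = 95.13°  ·
  (3,4): δ = 137.95°  ·
antipodal pairs: 3

count = 3; pairs: (0,2), (1,3), (1,4)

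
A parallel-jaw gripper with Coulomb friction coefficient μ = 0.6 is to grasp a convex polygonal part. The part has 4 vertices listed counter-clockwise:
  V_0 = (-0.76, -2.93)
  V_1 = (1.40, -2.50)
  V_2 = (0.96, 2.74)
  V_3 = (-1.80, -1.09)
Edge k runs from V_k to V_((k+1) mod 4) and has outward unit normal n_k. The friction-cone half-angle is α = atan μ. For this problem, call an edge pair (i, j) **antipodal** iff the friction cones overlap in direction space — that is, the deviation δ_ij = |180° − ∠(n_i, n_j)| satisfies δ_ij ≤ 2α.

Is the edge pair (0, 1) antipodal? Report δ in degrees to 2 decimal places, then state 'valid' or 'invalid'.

α = atan 0.6 = 30.96°;  2α = 61.93°
edge 0: e_0 = (+2.16, +0.43);  n_0 = (+0.1952, -0.9808)
edge 1: e_1 = (-0.44, +5.24);  n_1 = (+0.9965, +0.0837)
∠(n_0, n_1) = 83.54°
δ = |180° − 83.54°| = 96.46°
96.46° > 2α = 61.93°  →  invalid

δ = 96.46°, invalid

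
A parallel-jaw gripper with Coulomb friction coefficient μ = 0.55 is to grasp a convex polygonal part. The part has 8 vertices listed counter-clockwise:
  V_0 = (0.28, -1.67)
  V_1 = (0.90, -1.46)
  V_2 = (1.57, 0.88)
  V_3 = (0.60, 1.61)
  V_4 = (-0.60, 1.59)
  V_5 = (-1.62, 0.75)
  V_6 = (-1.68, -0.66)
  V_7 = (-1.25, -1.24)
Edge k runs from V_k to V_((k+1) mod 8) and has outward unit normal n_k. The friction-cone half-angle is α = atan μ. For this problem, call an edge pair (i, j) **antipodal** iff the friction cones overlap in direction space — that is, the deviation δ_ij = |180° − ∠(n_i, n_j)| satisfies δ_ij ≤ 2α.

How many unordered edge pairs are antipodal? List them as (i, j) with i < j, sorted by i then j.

count = 12; pairs: (0,2), (0,3), (0,4), (1,4), (1,5), (1,6), (2,5), (2,6), (2,7), (3,6), (3,7), (4,7)

α = atan 0.55 = 28.81°;  2α = 57.62°
n_0 = (+0.3208, -0.9471)
n_1 = (+0.9614, -0.2753)
n_2 = (+0.6013, +0.7990)
n_3 = (-0.0167, +0.9999)
n_4 = (-0.6357, +0.7719)
n_5 = (-0.9991, +0.0425)
n_6 = (-0.8033, -0.5956)
n_7 = (-0.2706, -0.9627)
  (0,1): δ = 124.69°  ·
  (0,2): δ = 55.68°  ✓
  (0,3): δ = 17.76°  ✓
  (0,4): δ = 20.76°  ✓
  (0,5): δ = 68.85°  ·
  (0,6): δ = 107.84°  ·
  (0,7): δ = 145.59°  ·
  (1,2): δ = 110.99°  ·
  (1,3): δ = 73.07°  ·
  (1,4): δ = 34.55°  ✓
  (1,5): δ = 13.54°  ✓
  (1,6): δ = 52.53°  ✓
  (1,7): δ = 90.28°  ·
  (2,3): δ = 142.08°  ·
  (2,4): δ = 103.56°  ·
  (2,5): δ = 55.47°  ✓
  (2,6): δ = 16.48°  ✓
  (2,7): δ = 21.27°  ✓
  (3,4): δ = 141.48°  ·
  (3,5): δ = 93.39°  ·
  (3,6): δ = 54.40°  ✓
  (3,7): δ = 16.65°  ✓
  (4,5): δ = 131.91°  ·
  (4,6): δ = 92.92°  ·
  (4,7): δ = 55.17°  ✓
  (5,6): δ = 141.01°  ·
  (5,7): δ = 103.26°  ·
  (6,7): δ = 142.25°  ·
antipodal pairs: 12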